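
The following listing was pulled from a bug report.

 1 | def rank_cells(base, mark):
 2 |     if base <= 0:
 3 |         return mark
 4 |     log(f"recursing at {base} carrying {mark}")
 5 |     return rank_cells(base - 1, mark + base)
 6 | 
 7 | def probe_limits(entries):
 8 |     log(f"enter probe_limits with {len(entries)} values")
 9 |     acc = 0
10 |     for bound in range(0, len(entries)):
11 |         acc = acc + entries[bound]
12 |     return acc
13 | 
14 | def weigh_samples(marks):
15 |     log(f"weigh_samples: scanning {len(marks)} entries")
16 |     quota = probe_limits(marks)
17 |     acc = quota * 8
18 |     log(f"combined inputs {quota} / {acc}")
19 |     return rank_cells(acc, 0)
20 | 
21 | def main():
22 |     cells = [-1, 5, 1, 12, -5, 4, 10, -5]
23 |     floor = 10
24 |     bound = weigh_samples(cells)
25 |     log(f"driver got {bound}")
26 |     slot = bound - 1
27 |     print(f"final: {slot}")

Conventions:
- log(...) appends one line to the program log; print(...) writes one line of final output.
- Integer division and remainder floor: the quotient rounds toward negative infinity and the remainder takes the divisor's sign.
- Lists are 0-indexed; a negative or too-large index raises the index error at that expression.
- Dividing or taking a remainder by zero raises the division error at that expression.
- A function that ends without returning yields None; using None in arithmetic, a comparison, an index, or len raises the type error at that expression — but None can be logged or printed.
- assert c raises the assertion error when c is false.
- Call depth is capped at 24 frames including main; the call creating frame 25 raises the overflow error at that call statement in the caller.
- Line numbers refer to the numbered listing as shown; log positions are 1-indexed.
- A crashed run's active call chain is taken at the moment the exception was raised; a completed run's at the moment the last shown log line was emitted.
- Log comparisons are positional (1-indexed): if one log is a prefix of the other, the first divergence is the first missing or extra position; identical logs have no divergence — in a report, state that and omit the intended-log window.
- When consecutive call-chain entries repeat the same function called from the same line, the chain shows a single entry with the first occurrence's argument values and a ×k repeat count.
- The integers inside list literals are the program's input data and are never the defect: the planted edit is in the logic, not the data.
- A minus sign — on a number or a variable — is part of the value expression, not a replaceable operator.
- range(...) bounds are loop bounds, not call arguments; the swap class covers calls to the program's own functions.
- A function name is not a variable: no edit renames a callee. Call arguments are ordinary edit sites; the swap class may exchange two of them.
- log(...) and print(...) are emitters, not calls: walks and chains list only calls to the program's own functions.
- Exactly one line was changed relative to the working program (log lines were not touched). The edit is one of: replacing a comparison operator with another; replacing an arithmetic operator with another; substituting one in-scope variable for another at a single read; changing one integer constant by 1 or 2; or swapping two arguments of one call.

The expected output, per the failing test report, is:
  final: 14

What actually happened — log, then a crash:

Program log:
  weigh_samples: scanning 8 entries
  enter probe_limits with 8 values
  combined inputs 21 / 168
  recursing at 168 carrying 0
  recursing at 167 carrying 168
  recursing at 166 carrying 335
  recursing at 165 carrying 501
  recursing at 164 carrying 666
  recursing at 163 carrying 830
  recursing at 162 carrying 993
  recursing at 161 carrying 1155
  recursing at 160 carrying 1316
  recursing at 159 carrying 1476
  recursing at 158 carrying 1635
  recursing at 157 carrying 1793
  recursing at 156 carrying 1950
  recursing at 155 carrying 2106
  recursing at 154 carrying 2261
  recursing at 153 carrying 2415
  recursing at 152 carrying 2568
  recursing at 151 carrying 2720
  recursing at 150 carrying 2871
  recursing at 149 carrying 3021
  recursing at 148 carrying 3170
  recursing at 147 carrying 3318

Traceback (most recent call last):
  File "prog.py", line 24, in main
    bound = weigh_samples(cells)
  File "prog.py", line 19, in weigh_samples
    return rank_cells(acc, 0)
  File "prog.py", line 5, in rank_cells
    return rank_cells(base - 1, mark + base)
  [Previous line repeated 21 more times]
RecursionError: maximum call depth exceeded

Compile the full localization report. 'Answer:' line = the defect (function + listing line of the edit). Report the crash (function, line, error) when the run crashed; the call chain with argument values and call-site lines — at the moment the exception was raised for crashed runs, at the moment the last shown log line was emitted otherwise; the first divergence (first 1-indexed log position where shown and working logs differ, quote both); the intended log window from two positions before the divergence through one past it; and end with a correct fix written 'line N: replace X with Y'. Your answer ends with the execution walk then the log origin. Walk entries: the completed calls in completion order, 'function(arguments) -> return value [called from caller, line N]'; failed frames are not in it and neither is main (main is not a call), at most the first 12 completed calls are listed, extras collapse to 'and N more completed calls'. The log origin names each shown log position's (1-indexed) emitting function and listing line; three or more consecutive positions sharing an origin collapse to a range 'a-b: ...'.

Answer: the defect is in weigh_samples at line 17.
Key observation: At log position 3 the runs split — shown 'combined inputs 21 / 168', but the working version logs 'combined inputs 21 / 5'.
Crash: rank_cells, line 5, RecursionError.
Call chain: main -> weigh_samples([-1, 5, 1, 12, -5, 4, 10, -5]) (called at line 24) -> rank_cells(168, 0) (called at line 19) -> rank_cells(167, 168) (called at line 5) ×21.
First divergence: position 3; shown 'combined inputs 21 / 168' vs intended 'combined inputs 21 / 5'.
Intended log window:
  1: weigh_samples: scanning 8 entries
  2: enter probe_limits with 8 values
  3: combined inputs 21 / 5
  4: recursing at 5 carrying 0
Execution walk:
  probe_limits([-1, 5, 1, 12, -5, 4, 10, -5]) -> 21  [called from weigh_samples, line 16]
Origin of each log line:
  1: logged in weigh_samples at line 15
  2: logged in probe_limits at line 8
  3: logged in weigh_samples at line 18
  4-25: logged in rank_cells at line 4
A correct fix: line 17: replace `*` with `%`.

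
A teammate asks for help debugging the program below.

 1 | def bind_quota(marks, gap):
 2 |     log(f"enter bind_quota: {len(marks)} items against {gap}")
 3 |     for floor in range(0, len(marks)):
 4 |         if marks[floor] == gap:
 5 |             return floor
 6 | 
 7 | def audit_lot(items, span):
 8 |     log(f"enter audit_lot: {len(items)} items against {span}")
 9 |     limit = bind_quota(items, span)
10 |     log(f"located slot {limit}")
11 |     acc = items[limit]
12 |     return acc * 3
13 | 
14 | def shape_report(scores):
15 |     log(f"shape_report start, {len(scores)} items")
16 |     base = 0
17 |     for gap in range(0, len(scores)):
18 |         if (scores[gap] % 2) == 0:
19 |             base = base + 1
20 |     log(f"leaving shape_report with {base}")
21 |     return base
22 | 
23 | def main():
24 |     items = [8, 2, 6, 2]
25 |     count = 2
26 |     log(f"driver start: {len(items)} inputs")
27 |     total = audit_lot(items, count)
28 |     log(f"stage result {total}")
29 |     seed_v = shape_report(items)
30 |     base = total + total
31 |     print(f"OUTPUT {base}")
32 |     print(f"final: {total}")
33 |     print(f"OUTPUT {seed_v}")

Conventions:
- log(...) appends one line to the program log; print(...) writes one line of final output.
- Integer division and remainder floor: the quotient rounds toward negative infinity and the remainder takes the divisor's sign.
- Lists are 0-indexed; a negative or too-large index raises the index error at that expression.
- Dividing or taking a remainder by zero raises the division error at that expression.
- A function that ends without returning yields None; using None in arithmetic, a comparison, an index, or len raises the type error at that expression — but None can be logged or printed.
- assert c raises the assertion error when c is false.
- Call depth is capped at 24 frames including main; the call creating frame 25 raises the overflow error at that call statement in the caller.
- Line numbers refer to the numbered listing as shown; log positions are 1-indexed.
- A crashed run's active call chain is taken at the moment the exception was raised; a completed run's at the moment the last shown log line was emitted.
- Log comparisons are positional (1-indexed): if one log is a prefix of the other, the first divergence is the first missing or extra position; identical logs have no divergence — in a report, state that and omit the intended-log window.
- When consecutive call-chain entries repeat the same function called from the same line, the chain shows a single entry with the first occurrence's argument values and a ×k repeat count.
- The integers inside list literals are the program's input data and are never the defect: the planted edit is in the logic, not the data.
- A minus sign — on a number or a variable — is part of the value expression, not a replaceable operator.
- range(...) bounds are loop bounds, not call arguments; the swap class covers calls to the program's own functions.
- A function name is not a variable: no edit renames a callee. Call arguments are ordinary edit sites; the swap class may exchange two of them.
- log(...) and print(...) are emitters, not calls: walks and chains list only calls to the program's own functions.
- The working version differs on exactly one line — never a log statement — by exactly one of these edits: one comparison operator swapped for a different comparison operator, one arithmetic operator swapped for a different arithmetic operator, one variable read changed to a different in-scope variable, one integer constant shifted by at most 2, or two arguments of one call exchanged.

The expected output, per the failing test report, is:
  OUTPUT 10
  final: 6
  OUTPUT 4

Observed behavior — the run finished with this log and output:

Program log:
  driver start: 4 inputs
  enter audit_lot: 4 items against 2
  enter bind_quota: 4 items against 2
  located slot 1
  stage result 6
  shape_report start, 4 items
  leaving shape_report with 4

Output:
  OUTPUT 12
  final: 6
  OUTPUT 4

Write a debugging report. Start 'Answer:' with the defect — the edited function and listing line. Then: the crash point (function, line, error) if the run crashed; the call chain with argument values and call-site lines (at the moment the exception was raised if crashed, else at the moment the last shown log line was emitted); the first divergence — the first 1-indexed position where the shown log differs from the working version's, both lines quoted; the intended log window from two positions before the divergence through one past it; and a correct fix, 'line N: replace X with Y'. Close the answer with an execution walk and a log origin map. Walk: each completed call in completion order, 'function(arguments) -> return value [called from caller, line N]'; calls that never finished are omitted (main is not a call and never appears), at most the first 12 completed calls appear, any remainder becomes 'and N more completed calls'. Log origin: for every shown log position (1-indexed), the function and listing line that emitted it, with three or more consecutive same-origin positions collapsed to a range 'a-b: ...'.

Answer: the defect is in main at line 30.
Key observation: The logs agree in full; only the final output differs.
Call chain: main -> shape_report([8, 2, 6, 2]) (called at line 29).
First divergence: none; the two logs match at every position.
Execution walk:
  bind_quota([8, 2, 6, 2], 2) -> 1  [called from audit_lot, line 9]
  audit_lot([8, 2, 6, 2], 2) -> 6  [called from main, line 27]
  shape_report([8, 2, 6, 2]) -> 4  [called from main, line 29]
Log origins:
  1: emitted by main (line 26)
  2: emitted by audit_lot (line 8)
  3: emitted by bind_quota (line 2)
  4: emitted by audit_lot (line 10)
  5: emitted by main (line 28)
  6: emitted by shape_report (line 15)
  7: emitted by shape_report (line 20)
A correct fix: line 30: replace `total + total` with `total + seed_v`.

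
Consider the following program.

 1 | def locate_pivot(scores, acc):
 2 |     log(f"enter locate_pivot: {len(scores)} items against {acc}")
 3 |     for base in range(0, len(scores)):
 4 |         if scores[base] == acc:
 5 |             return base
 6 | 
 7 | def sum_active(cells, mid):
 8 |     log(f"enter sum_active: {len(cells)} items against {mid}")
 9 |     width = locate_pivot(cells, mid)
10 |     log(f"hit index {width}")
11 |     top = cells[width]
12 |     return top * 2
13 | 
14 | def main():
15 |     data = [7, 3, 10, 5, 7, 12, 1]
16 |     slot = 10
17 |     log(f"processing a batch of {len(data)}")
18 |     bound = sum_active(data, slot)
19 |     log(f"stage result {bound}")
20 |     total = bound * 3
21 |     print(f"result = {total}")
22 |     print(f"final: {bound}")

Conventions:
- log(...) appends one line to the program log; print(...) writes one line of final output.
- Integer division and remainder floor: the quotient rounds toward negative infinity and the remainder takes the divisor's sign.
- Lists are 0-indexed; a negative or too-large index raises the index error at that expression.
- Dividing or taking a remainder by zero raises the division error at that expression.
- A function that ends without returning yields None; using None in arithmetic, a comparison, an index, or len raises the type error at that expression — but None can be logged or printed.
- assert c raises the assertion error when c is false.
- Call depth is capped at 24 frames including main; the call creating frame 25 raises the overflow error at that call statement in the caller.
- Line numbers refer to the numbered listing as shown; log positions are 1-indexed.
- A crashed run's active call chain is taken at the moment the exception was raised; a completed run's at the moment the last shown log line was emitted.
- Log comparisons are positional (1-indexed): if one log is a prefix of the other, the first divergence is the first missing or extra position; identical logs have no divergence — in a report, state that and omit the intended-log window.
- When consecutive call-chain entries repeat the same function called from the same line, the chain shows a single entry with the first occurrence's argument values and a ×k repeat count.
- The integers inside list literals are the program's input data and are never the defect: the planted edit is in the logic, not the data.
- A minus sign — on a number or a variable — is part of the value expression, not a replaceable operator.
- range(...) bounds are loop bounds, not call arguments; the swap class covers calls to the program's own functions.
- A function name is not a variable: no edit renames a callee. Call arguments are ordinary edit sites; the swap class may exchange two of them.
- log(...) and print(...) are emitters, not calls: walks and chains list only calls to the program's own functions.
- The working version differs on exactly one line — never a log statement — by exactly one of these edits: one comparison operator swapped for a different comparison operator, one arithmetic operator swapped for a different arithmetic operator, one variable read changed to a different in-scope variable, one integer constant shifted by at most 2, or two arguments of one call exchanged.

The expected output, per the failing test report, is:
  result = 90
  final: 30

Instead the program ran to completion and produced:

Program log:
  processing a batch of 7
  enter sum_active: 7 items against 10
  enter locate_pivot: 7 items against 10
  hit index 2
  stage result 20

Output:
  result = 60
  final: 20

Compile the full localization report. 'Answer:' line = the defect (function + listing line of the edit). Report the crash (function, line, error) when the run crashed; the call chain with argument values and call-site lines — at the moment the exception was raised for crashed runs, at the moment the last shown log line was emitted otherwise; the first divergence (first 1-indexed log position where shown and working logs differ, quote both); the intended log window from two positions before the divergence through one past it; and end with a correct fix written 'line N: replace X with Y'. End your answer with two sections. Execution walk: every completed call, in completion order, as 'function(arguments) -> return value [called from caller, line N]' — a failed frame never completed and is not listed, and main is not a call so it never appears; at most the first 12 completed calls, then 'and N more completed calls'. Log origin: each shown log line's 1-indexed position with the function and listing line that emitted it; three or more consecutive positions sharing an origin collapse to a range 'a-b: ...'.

Answer: the defect is in sum_active at line 12.
Key fact: Log line 5 is where behavior first shows: 'stage result 20' appears instead of 'stage result 30'.
Call chain: main.
First divergence: position 5; shown 'stage result 20' vs intended 'stage result 30'.
Intended log window:
  3: enter locate_pivot: 7 items against 10
  4: hit index 2
  5: stage result 30
Execution walk:
  locate_pivot([7, 3, 10, 5, 7, 12, 1], 10) -> 2  [called from sum_active, line 9]
  sum_active([7, 3, 10, 5, 7, 12, 1], 10) -> 20  [called from main, line 18]
Log line origins:
  1: emitted by main (line 17)
  2: emitted by sum_active (line 8)
  3: emitted by locate_pivot (line 2)
  4: emitted by sum_active (line 10)
  5: emitted by main (line 19)
A correct fix: line 12: replace `2` with `3`.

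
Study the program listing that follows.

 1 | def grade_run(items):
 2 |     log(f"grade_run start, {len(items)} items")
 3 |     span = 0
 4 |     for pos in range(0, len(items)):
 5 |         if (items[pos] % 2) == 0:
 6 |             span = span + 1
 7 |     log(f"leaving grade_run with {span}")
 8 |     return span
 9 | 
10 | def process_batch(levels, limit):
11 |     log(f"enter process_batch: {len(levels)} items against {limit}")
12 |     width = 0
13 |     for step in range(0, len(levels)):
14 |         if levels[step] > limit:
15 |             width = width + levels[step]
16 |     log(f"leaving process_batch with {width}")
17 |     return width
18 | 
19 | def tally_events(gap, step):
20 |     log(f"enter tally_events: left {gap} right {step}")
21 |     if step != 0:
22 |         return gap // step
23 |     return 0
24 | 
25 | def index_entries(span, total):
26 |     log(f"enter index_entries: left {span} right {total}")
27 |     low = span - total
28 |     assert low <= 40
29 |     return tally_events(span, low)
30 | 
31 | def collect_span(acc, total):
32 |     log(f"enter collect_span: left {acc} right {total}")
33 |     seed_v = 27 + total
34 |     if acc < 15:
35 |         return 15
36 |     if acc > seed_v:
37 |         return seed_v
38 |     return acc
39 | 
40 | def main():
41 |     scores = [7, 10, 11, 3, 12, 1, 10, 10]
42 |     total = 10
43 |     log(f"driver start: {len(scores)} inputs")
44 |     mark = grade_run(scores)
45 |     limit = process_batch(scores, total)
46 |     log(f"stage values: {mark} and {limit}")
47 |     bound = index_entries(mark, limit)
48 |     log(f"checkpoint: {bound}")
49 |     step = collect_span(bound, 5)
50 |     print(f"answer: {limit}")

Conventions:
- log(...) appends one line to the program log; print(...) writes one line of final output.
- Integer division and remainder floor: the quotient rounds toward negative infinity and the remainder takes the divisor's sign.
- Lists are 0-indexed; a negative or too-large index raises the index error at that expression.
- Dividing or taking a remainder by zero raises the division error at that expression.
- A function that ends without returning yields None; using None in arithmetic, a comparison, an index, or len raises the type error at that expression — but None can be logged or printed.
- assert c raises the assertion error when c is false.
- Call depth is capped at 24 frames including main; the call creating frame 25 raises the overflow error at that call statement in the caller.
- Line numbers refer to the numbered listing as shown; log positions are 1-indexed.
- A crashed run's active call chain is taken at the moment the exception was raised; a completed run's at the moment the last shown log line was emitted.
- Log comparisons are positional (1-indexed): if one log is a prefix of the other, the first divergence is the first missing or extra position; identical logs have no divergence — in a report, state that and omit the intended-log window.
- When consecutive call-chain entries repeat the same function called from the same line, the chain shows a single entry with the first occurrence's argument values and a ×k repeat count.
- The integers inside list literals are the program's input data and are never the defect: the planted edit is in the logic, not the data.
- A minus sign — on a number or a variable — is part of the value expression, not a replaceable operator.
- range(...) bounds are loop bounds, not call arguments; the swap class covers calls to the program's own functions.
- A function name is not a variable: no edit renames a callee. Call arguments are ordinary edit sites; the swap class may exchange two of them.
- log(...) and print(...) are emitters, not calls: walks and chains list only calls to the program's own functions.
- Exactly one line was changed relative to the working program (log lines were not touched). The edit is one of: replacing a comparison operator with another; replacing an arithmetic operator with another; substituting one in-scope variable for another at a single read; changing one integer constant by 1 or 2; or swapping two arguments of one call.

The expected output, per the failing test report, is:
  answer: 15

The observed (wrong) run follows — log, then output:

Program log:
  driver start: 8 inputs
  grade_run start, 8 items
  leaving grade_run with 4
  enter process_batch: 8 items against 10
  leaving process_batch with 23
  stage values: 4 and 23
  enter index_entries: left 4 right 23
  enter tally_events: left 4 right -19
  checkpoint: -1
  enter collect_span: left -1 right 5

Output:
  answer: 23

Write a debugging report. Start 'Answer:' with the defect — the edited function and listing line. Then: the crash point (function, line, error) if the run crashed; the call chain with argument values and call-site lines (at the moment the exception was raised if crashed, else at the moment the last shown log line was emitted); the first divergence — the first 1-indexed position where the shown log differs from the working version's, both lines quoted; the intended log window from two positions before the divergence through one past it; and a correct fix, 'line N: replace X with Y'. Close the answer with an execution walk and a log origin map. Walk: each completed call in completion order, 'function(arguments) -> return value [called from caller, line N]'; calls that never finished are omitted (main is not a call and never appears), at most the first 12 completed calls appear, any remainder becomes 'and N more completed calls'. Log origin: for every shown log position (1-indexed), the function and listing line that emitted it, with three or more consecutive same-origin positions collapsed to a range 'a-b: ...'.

Answer: the defect is in main at line 50.
Core observation: The logs agree in full; only the final output differs.
Call chain: main -> collect_span(-1, 5) (called at line 49).
First divergence: none (the log streams are identical).
Execution walk:
  grade_run([7, 10, 11, 3, 12, 1, 10, 10]) -> 4  [called from main, line 44]
  process_batch([7, 10, 11, 3, 12, 1, 10, 10], 10) -> 23  [called from main, line 45]
  tally_events(4, -19) -> -1  [called from index_entries, line 29]
  index_entries(4, 23) -> -1  [called from main, line 47]
  collect_span(-1, 5) -> 15  [called from main, line 49]
Log line origins:
  1: logged in main at line 43
  2: logged in grade_run at line 2
  3: logged in grade_run at line 7
  4: logged in process_batch at line 11
  5: logged in process_batch at line 16
  6: logged in main at line 46
  7: logged in index_entries at line 26
  8: logged in tally_events at line 20
  9: logged in main at line 48
  10: logged in collect_span at line 32
A correct fix: line 50: replace `limit` with `step`.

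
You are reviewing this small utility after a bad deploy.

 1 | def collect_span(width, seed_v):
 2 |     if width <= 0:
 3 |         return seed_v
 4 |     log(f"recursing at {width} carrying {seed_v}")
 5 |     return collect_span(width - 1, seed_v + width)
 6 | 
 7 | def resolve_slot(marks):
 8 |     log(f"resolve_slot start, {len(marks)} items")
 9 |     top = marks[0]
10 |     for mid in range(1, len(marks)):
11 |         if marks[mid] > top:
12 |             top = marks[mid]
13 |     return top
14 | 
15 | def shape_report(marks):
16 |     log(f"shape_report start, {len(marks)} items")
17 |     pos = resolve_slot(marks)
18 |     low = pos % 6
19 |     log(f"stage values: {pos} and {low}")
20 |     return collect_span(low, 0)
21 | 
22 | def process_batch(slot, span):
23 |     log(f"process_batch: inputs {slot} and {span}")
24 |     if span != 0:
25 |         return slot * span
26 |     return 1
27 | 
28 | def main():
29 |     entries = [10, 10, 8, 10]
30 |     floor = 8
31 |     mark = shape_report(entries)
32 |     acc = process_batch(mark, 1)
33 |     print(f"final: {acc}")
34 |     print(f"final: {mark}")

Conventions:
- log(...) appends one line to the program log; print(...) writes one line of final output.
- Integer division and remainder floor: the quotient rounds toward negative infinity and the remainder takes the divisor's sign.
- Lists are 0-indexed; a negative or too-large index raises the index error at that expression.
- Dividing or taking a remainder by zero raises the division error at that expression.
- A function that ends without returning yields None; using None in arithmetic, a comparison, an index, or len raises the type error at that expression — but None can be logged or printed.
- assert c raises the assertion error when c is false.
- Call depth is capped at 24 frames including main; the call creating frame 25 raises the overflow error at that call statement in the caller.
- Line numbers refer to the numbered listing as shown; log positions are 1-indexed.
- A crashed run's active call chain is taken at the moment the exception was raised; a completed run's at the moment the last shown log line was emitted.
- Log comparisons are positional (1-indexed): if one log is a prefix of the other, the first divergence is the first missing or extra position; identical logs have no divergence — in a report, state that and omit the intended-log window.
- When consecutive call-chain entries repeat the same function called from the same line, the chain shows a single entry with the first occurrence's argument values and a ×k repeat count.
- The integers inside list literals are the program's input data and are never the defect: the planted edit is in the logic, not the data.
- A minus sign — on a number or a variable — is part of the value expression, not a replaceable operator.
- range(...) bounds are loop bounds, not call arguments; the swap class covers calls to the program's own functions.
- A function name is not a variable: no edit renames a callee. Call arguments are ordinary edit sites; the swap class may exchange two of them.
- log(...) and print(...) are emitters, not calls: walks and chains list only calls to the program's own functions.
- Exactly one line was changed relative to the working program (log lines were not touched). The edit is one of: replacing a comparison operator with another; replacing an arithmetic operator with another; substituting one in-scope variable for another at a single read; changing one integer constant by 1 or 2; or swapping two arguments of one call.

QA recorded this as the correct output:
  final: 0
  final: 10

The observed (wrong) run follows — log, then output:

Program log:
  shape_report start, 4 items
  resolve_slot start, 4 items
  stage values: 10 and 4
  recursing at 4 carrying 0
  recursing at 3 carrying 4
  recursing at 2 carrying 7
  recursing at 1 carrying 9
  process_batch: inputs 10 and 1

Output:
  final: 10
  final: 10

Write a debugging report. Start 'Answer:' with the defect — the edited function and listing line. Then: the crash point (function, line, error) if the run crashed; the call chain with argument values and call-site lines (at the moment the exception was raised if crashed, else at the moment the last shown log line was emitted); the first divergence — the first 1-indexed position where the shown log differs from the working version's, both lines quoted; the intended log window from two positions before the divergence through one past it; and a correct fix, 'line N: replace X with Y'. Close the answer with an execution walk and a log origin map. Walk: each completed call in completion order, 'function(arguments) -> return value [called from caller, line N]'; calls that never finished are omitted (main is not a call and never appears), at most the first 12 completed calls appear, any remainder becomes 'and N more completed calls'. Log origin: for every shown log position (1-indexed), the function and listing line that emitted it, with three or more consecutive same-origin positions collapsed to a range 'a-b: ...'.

Answer: the defect is in process_batch at line 25.
The tell: No log line changed; the fault shows up purely in the output.
Call chain: main -> process_batch(10, 1) (called at line 32).
First divergence: none; the two logs match at every position.
Execution walk:
  resolve_slot([10, 10, 8, 10]) -> 10  [called from shape_report, line 17]
  collect_span(0, 10) -> 10  [called from collect_span, line 5]
  collect_span(1, 9) -> 10  [called from collect_span, line 5]
  collect_span(2, 7) -> 10  [called from collect_span, line 5]
  collect_span(3, 4) -> 10  [called from collect_span, line 5]
  collect_span(4, 0) -> 10  [called from shape_report, line 20]
  shape_report([10, 10, 8, 10]) -> 10  [called from main, line 31]
  process_batch(10, 1) -> 10  [called from main, line 32]
Log origins:
  1: from shape_report, line 16
  2: from resolve_slot, line 8
  3: from shape_report, line 19
  4-7: from collect_span, line 4
  8: from process_batch, line 23
A correct fix: line 25: replace `*` with `%`.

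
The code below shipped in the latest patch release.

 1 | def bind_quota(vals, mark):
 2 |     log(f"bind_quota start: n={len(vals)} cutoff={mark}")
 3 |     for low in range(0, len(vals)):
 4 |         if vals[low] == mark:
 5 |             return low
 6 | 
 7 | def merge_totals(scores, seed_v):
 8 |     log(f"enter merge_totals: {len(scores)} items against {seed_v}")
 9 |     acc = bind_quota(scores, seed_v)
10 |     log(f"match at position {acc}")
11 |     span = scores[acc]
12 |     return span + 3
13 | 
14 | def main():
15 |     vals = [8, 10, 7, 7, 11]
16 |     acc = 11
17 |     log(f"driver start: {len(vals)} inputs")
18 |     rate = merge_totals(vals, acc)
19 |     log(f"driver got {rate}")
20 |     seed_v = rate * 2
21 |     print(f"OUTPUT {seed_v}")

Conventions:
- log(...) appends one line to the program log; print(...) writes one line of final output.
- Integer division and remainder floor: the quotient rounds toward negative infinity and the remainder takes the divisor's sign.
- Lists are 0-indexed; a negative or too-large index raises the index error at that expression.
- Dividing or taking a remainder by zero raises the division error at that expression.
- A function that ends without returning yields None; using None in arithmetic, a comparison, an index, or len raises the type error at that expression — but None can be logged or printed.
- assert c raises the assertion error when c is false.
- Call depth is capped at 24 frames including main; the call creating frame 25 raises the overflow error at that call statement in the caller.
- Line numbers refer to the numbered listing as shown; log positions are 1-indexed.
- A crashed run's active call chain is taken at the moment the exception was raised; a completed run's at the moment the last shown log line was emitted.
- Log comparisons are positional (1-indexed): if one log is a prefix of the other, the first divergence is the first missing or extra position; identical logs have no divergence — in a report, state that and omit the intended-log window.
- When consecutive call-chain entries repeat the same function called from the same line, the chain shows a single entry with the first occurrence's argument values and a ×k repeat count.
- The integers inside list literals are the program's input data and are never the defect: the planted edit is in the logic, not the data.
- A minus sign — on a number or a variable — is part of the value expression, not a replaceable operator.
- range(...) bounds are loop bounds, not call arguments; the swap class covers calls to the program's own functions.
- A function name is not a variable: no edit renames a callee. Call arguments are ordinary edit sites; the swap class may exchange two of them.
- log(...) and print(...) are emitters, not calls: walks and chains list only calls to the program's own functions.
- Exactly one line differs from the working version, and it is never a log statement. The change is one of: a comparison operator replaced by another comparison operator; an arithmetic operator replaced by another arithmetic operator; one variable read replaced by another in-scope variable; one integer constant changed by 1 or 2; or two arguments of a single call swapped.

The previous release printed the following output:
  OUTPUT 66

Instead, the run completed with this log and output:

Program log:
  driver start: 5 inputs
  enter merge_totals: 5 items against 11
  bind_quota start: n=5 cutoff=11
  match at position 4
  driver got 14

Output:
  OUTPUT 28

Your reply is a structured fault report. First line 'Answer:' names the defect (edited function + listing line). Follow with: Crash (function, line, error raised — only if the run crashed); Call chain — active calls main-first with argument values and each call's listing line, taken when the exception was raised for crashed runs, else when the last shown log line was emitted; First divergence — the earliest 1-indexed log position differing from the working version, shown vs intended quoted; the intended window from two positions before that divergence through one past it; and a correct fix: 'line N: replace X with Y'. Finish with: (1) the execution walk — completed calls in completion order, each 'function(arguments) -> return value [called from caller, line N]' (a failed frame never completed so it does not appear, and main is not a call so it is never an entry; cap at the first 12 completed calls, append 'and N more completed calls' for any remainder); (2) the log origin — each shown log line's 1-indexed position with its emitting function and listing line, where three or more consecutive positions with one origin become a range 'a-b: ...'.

Answer: the defect is in merge_totals at line 12.
The tell: The log first diverges at position 5: the faulty run prints 'driver got 14' where the working version prints 'driver got 33'.
Call chain: main.
First divergence: position 5 — shown 'driver got 14', intended 'driver got 33'.
Intended log window:
  3: bind_quota start: n=5 cutoff=11
  4: match at position 4
  5: driver got 33
Execution walk:
  bind_quota([8, 10, 7, 7, 11], 11) -> 4  [called from merge_totals, line 9]
  merge_totals([8, 10, 7, 7, 11], 11) -> 14  [called from main, line 18]
Log origin:
  1: logged in main at line 17
  2: logged in merge_totals at line 8
  3: logged in bind_quota at line 2
  4: logged in merge_totals at line 10
  5: logged in main at line 19
A correct fix: line 12: replace `+` with `*`.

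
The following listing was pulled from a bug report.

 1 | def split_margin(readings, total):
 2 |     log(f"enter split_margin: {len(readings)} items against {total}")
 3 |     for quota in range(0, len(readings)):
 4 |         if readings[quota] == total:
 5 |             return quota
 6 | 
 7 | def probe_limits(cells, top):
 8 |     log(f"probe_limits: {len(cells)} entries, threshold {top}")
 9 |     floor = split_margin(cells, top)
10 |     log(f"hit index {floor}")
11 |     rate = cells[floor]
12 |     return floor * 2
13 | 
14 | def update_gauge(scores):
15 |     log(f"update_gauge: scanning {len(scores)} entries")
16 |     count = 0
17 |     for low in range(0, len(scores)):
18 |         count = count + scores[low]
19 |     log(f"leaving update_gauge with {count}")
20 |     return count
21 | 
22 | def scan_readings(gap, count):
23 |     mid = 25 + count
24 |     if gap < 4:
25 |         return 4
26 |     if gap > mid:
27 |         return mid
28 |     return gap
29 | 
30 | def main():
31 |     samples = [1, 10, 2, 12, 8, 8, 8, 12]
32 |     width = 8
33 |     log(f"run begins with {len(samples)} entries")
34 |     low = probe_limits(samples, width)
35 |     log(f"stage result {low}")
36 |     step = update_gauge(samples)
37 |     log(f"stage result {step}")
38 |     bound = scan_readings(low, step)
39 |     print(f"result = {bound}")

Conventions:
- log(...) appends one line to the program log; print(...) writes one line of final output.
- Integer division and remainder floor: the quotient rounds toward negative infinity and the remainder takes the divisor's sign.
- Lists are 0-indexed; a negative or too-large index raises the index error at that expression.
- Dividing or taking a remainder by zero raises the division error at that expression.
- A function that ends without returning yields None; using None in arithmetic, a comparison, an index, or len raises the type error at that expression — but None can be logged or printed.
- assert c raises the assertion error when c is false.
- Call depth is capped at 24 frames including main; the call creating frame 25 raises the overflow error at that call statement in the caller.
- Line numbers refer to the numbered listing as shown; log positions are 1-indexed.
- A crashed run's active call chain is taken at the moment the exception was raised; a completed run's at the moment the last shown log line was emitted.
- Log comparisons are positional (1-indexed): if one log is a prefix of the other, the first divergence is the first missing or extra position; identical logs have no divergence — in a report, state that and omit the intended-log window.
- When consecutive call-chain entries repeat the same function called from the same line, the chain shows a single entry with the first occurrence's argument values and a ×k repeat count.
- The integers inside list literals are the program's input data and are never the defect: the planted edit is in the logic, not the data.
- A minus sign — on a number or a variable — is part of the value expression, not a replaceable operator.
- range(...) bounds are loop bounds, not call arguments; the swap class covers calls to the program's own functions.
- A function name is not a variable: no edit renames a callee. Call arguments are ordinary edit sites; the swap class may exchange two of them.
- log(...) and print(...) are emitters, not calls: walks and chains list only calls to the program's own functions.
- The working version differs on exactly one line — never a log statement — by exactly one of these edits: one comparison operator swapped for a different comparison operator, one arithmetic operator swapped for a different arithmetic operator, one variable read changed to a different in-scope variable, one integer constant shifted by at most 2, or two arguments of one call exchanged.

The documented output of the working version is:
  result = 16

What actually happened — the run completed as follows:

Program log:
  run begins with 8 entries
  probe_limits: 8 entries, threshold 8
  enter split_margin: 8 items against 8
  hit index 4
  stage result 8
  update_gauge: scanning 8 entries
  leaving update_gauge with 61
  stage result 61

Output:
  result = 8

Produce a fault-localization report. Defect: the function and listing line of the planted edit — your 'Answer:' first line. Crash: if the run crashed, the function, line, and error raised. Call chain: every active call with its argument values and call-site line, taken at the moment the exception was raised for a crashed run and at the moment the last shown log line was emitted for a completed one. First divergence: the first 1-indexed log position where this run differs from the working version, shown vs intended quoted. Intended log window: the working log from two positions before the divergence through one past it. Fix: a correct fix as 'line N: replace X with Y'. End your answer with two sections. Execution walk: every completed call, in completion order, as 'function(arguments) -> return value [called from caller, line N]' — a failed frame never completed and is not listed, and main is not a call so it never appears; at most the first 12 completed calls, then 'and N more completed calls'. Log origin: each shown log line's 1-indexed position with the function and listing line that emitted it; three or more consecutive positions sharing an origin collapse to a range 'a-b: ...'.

Answer: the defect is in probe_limits at line 12.
Key fact: Everything matches until log position 5, which reads 'stage result 8' in place of 'stage result 16'.
Call chain: main.
First divergence: at position 5 the run shows 'stage result 8' where the working version logs 'stage result 16'.
Intended log window:
  3: enter split_margin: 8 items against 8
  4: hit index 4
  5: stage result 16
  6: update_gauge: scanning 8 entries
Execution walk:
  split_margin([1, 10, 2, 12, 8, 8, 8, 12], 8) -> 4  [called from probe_limits, line 9]
  probe_limits([1, 10, 2, 12, 8, 8, 8, 12], 8) -> 8  [called from main, line 34]
  update_gauge([1, 10, 2, 12, 8, 8, 8, 12]) -> 61  [called from main, line 36]
  scan_readings(8, 61) -> 8  [called from main, line 38]
Log line origins:
  1: logged in main at line 33
  2: logged in probe_limits at line 8
  3: logged in split_margin at line 2
  4: logged in probe_limits at line 10
  5: logged in main at line 35
  6: logged in update_gauge at line 15
  7: logged in update_gauge at line 19
  8: logged in main at line 37
A correct fix: line 12: replace `floor` with `rate`.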